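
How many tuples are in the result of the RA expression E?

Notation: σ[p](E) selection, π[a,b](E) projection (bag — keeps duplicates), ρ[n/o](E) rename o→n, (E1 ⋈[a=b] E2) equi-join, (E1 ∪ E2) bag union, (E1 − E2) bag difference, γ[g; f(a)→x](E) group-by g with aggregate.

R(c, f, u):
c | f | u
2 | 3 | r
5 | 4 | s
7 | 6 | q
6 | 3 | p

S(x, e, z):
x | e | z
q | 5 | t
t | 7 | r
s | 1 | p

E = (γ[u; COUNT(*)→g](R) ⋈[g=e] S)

Stepwise |·|:
  R → 4
  γ[u; COUNT(*)→g](R) → 4
  S → 3
  (γ[u; COUNT(*)→g](R) ⋈[g=e] S) → 4

|E| = 4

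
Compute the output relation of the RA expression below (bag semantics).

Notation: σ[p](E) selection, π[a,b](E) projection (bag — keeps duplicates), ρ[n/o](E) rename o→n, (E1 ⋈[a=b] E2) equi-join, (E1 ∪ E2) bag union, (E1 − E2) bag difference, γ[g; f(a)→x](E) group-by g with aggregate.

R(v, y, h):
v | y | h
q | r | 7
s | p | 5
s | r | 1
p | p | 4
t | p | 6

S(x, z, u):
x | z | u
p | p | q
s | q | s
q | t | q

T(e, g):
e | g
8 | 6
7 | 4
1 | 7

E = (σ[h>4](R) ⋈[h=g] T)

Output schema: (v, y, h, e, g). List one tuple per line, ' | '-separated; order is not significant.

Subexpression sizes:
  R → 5
  σ[h>4](R) → 3
  T → 3
  (σ[h>4](R) ⋈[h=g] T) → 2

== RESULT ==
v | y | h | e | g
q | r | 7 | 1 | 7
t | p | 6 | 8 | 6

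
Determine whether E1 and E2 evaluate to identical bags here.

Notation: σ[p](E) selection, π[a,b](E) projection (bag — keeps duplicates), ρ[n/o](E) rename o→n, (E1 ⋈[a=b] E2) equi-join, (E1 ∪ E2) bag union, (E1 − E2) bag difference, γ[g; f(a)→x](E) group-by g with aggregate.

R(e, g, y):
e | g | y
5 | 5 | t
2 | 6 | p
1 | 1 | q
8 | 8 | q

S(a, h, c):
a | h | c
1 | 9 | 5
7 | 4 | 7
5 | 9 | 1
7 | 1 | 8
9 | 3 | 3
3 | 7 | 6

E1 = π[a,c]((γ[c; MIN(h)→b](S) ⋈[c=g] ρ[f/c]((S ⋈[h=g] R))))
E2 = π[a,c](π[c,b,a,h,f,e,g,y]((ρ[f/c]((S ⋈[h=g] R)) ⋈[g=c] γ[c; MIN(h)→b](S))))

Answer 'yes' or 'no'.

E1 subexpression sizes:
  S → 6
  γ[c; MIN(h)→b](S) → 6
  S → 6
  R → 4
  (S ⋈[h=g] R) → 1
  ρ[f/c]((S ⋈[h=g] R)) → 1
  (γ[c; MIN(h)→b](S) ⋈[c=g] ρ[f/c]((S ⋈[h=g] R))) → 1
  π[a,c]((γ[c; MIN(h)→b](S) ⋈[c=g] ρ[f/c]((S ⋈[h=g] R)))) → 1
E2 subexpression sizes:
  S → 6
  R → 4
  (S ⋈[h=g] R) → 1
  ρ[f/c]((S ⋈[h=g] R)) → 1
  S → 6
  γ[c; MIN(h)→b](S) → 6
  (ρ[f/c]((S ⋈[h=g] R)) ⋈[g=c] γ[c; MIN(h)→b](S)) → 1
  π[c,b,a,h,f,e,g,y]((ρ[f/c]((S ⋈[h=g] R)) ⋈[g=c] γ[c; MIN(h)→b](S))) → 1
  π[a,c](π[c,b,a,h,f,e,g,y]((ρ[f/c]((S ⋈[h=g] R)) ⋈[g=c] γ[c; MIN(h)→b](S)))) → 1

E1 and E2 produce the same multiset:
a | c
7 | 1

yes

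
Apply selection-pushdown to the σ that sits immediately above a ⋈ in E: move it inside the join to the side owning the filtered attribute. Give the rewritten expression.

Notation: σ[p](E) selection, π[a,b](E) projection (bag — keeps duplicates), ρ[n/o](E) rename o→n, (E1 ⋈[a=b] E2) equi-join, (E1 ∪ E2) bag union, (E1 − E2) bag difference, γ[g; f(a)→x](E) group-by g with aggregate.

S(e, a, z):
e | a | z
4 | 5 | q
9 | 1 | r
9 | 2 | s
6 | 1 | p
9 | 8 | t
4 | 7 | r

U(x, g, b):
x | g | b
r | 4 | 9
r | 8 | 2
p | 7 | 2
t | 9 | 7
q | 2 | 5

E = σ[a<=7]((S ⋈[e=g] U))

σ filters on a, owned by the left side.
E' = (σ[a<=7](S) ⋈[e=g] U)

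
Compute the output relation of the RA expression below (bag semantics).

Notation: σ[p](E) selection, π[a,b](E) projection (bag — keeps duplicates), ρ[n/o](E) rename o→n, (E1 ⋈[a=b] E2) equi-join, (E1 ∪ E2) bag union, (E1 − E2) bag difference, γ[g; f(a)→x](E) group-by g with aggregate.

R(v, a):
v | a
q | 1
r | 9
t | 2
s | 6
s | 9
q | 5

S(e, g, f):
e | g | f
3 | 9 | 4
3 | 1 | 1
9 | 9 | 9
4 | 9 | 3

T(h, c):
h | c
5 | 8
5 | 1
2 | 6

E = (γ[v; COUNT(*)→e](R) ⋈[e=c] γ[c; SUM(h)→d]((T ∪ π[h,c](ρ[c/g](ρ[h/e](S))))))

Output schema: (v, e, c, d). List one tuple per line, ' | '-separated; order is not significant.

Stepwise |·|:
  R → 6
  γ[v; COUNT(*)→e](R) → 4
  T → 3
  S → 4
  ρ[h/e](S) → 4
  ρ[c/g](ρ[h/e](S)) → 4
  π[h,c](ρ[c/g](ρ[h/e](S))) → 4
  (T ∪ π[h,c](ρ[c/g](ρ[h/e](S)))) → 7
  γ[c; SUM(h)→d]((T ∪ π[h,c](ρ[c/g](ρ[h/e](S))))) → 4
  (γ[v; COUNT(*)→e](R) ⋈[e=c] γ[c; SUM(h)→d]((T ∪ π[h,c](ρ[c/g](ρ[h/e](S)))))) → 2

== RESULT ==
v | e | c | d
r | 1 | 1 | 8
t | 1 | 1 | 8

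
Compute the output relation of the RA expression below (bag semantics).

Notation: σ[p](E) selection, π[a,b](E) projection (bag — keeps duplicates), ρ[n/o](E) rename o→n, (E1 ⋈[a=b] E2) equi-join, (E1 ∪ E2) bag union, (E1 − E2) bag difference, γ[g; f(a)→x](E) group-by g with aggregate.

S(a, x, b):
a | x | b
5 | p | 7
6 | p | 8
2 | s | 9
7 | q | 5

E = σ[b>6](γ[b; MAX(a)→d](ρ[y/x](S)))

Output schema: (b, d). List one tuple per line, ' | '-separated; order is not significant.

Subexpression sizes:
  S → 4
  ρ[y/x](S) → 4
  γ[b; MAX(a)→d](ρ[y/x](S)) → 4
  σ[b>6](γ[b; MAX(a)→d](ρ[y/x](S))) → 3

== RESULT ==
b | d
7 | 5
8 | 6
9 | 2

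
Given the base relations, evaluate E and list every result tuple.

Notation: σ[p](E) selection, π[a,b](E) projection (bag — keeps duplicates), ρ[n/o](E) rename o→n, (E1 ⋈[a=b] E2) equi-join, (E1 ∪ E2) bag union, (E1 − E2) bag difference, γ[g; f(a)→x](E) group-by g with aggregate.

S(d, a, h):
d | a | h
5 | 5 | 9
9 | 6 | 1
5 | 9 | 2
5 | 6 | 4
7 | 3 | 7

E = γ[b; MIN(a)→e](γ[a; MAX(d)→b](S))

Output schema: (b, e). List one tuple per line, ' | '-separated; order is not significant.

Stepwise |·|:
  S → 5
  γ[a; MAX(d)→b](S) → 4
  γ[b; MIN(a)→e](γ[a; MAX(d)→b](S)) → 3

== RESULT ==
b | e
5 | 5
7 | 3
9 | 6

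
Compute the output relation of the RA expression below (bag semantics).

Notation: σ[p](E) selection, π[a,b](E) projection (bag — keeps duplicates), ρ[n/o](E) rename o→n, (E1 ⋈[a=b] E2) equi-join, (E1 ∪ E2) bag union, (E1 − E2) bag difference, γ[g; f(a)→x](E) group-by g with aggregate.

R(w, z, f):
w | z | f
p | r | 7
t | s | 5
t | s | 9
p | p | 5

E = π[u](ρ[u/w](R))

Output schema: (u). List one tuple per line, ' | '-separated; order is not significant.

Subexpression sizes:
  R → 4
  ρ[u/w](R) → 4
  π[u](ρ[u/w](R)) → 4

== RESULT ==
u
p
p
t
t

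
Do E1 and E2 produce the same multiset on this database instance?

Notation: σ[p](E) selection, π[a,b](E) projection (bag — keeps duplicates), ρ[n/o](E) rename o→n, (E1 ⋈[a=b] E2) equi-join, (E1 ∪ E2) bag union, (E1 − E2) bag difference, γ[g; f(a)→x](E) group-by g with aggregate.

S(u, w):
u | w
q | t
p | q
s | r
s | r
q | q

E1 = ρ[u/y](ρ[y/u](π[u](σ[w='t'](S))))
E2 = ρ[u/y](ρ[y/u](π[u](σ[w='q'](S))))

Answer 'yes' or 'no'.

E1 stepwise |·|:
  S → 5
  σ[w='t'](S) → 1
  π[u](σ[w='t'](S)) → 1
  ρ[y/u](π[u](σ[w='t'](S))) → 1
  ρ[u/y](ρ[y/u](π[u](σ[w='t'](S)))) → 1
E2 stepwise |·|:
  S → 5
  σ[w='q'](S) → 2
  π[u](σ[w='q'](S)) → 2
  ρ[y/u](π[u](σ[w='q'](S))) → 2
  ρ[u/y](ρ[y/u](π[u](σ[w='q'](S)))) → 2

E1 result:
u
q
E2 result:
u
p
q
Witness: ('p',) appears 0× in E1 but 1× in E2.

no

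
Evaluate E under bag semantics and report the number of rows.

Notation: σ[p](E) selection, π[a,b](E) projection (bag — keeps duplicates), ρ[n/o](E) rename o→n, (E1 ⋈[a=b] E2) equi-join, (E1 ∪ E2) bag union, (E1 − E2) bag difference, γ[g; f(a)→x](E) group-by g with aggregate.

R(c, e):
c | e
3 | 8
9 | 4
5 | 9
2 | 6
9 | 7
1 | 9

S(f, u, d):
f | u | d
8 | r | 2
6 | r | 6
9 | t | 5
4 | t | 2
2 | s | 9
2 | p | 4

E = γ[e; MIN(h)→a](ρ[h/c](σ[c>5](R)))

Row counts bottom-up:
  R → 6
  σ[c>5](R) → 2
  ρ[h/c](σ[c>5](R)) → 2
  γ[e; MIN(h)→a](ρ[h/c](σ[c>5](R))) → 2

|E| = 2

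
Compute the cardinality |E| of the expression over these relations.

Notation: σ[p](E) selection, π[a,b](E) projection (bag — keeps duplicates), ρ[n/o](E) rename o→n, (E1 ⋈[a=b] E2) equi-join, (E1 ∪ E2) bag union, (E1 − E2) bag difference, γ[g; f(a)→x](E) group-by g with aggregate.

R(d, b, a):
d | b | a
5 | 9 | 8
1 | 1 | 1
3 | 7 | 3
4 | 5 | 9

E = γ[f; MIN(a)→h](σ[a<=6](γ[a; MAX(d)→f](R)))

Stepwise |·|:
  R → 4
  γ[a; MAX(d)→f](R) → 4
  σ[a<=6](γ[a; MAX(d)→f](R)) → 2
  γ[f; MIN(a)→h](σ[a<=6](γ[a; MAX(d)→f](R))) → 2

|E| = 2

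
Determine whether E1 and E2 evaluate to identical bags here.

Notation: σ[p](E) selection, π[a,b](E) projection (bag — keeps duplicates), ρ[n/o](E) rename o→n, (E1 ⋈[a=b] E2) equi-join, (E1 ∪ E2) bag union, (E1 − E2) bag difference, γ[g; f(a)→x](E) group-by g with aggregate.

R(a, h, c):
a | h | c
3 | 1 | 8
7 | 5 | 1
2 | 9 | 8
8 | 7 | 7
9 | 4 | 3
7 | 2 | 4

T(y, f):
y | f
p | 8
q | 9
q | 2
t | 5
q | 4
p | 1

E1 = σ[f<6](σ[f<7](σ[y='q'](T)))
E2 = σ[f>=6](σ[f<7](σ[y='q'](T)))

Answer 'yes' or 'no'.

E1 subexpression sizes:
  T → 6
  σ[y='q'](T) → 3
  σ[f<7](σ[y='q'](T)) → 2
  σ[f<6](σ[f<7](σ[y='q'](T))) → 2
E2 subexpression sizes:
  T → 6
  σ[y='q'](T) → 3
  σ[f<7](σ[y='q'](T)) → 2
  σ[f>=6](σ[f<7](σ[y='q'](T))) → 0

E1 result:
y | f
q | 2
q | 4
E2 result:
y | f
(0 rows)
Witness: ('q', 4) appears 1× in E1 but 0× in E2.

no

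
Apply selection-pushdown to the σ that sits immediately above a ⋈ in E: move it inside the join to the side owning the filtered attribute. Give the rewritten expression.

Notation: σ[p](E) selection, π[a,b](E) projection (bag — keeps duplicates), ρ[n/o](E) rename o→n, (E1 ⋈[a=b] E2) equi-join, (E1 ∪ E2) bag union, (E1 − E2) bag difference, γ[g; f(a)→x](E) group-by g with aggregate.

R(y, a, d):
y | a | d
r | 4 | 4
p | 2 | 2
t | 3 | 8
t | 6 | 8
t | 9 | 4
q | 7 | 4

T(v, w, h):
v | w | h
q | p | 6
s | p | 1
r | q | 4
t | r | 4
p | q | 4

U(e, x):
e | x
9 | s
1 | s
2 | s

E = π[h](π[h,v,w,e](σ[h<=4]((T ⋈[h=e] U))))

σ filters on h, owned by the left side.
E' = π[h](π[h,v,w,e]((σ[h<=4](T) ⋈[h=e] U)))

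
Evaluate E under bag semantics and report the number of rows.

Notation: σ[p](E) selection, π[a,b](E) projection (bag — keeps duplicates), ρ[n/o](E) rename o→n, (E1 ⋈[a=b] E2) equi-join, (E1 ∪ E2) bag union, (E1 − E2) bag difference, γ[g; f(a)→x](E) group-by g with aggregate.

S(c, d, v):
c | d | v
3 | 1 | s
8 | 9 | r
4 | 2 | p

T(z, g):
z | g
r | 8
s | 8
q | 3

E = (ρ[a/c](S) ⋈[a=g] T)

Row counts bottom-up:
  S → 3
  ρ[a/c](S) → 3
  T → 3
  (ρ[a/c](S) ⋈[a=g] T) → 3

|E| = 3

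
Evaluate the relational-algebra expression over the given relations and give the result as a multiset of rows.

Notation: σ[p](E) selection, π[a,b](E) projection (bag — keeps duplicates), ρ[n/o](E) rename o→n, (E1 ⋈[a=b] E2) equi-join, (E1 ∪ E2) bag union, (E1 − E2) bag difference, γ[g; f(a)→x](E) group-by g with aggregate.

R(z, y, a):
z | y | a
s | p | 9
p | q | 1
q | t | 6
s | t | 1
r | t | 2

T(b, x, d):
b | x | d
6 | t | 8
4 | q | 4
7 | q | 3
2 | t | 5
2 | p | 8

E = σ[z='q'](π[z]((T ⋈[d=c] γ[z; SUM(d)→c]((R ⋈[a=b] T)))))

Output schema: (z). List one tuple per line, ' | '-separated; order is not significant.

Per-node cardinality:
  T → 5
  R → 5
  T → 5
  (R ⋈[a=b] T) → 3
  γ[z; SUM(d)→c]((R ⋈[a=b] T)) → 2
  (T ⋈[d=c] γ[z; SUM(d)→c]((R ⋈[a=b] T))) → 2
  π[z]((T ⋈[d=c] γ[z; SUM(d)→c]((R ⋈[a=b] T)))) → 2
  σ[z='q'](π[z]((T ⋈[d=c] γ[z; SUM(d)→c]((R ⋈[a=b] T))))) → 2

== RESULT ==
z
q
q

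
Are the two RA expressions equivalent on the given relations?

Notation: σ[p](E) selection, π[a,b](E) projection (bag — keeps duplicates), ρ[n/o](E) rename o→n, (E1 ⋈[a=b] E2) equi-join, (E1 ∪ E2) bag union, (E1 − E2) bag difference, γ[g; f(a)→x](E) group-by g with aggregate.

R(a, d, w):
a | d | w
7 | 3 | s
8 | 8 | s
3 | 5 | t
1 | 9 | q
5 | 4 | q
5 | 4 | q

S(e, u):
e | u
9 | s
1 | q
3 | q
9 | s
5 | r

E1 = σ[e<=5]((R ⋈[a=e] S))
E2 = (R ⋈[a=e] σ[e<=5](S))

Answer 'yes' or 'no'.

E1 stepwise |·|:
  R → 6
  S → 5
  (R ⋈[a=e] S) → 4
  σ[e<=5]((R ⋈[a=e] S)) → 4
E2 stepwise |·|:
  R → 6
  S → 5
  σ[e<=5](S) → 3
  (R ⋈[a=e] σ[e<=5](S)) → 4

E1 and E2 produce the same multiset:
a | d | w | e | u
1 | 9 | q | 1 | q
3 | 5 | t | 3 | q
5 | 4 | q | 5 | r
5 | 4 | q | 5 | r

yes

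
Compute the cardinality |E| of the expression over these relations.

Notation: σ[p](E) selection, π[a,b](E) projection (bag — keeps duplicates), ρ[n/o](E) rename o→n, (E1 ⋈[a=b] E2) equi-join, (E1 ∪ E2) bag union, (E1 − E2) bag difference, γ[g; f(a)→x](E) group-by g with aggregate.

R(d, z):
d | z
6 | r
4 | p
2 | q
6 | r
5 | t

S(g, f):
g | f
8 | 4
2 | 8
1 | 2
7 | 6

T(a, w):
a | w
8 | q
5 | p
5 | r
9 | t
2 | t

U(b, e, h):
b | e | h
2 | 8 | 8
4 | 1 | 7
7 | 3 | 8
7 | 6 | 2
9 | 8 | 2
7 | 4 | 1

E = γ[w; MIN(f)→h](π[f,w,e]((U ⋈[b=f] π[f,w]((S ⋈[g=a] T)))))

Subexpression sizes:
  U → 6
  S → 4
  T → 5
  (S ⋈[g=a] T) → 2
  π[f,w]((S ⋈[g=a] T)) → 2
  (U ⋈[b=f] π[f,w]((S ⋈[g=a] T))) → 1
  π[f,w,e]((U ⋈[b=f] π[f,w]((S ⋈[g=a] T)))) → 1
  γ[w; MIN(f)→h](π[f,w,e]((U ⋈[b=f] π[f,w]((S ⋈[g=a] T))))) → 1

|E| = 1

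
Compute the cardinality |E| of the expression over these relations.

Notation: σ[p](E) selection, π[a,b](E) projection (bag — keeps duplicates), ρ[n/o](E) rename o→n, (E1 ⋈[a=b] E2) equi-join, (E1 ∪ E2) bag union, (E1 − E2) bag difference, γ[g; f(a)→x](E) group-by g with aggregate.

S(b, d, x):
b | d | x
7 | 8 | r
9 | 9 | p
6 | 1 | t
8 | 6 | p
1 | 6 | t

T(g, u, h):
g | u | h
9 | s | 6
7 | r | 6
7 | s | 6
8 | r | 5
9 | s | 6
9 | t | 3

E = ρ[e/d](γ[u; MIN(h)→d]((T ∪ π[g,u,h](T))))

Subexpression sizes:
  T → 6
  T → 6
  π[g,u,h](T) → 6
  (T ∪ π[g,u,h](T)) → 12
  γ[u; MIN(h)→d]((T ∪ π[g,u,h](T))) → 3
  ρ[e/d](γ[u; MIN(h)→d]((T ∪ π[g,u,h](T)))) → 3

|E| = 3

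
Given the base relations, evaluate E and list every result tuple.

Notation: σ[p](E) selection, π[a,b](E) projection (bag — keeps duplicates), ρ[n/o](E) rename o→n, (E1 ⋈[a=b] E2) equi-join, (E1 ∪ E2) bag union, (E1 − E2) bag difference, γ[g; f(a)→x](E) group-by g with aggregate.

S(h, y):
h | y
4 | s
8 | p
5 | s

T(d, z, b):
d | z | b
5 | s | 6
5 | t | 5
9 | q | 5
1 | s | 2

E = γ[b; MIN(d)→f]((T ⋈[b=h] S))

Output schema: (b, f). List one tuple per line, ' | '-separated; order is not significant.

Row counts bottom-up:
  T → 4
  S → 3
  (T ⋈[b=h] S) → 2
  γ[b; MIN(d)→f]((T ⋈[b=h] S)) → 1

== RESULT ==
b | f
5 | 5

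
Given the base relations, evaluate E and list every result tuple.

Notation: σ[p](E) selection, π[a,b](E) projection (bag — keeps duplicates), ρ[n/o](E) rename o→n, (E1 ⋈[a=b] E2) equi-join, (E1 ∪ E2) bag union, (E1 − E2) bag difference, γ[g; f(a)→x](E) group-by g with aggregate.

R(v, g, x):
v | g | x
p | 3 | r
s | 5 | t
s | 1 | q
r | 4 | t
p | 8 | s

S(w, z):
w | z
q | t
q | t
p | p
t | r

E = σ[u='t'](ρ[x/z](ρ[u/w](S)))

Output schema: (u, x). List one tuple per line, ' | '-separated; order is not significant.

Row counts bottom-up:
  S → 4
  ρ[u/w](S) → 4
  ρ[x/z](ρ[u/w](S)) → 4
  σ[u='t'](ρ[x/z](ρ[u/w](S))) → 1

== RESULT ==
u | x
t | r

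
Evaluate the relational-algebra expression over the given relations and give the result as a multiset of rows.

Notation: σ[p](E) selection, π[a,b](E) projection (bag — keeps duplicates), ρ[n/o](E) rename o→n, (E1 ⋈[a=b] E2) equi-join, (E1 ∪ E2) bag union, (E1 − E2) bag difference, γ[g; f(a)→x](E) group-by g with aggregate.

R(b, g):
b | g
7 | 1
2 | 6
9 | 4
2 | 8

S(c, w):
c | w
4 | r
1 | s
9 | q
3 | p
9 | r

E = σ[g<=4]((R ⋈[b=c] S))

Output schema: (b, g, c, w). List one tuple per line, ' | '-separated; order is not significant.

Per-node cardinality:
  R → 4
  S → 5
  (R ⋈[b=c] S) → 2
  σ[g<=4]((R ⋈[b=c] S)) → 2

== RESULT ==
b | g | c | w
9 | 4 | 9 | q
9 | 4 | 9 | r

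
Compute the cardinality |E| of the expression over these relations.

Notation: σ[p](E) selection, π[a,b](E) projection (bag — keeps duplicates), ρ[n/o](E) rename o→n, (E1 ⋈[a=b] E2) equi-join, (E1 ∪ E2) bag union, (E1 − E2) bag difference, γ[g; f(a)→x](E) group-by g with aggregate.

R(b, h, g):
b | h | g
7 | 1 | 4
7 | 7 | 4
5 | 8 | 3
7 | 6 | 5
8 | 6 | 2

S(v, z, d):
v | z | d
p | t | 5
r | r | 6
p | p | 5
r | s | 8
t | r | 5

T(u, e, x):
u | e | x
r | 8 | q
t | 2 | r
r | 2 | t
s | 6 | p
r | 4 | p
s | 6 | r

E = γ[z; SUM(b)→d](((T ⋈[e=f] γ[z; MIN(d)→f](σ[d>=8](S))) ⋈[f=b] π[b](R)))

Per-node cardinality:
  T → 6
  S → 5
  σ[d>=8](S) → 1
  γ[z; MIN(d)→f](σ[d>=8](S)) → 1
  (T ⋈[e=f] γ[z; MIN(d)→f](σ[d>=8](S))) → 1
  R → 5
  π[b](R) → 5
  ((T ⋈[e=f] γ[z; MIN(d)→f](σ[d>=8](S))) ⋈[f=b] π[b](R)) → 1
  γ[z; SUM(b)→d](((T ⋈[e=f] γ[z; MIN(d)→f](σ[d>=8](S))) ⋈[f=b] π[b](R))) → 1

|E| = 1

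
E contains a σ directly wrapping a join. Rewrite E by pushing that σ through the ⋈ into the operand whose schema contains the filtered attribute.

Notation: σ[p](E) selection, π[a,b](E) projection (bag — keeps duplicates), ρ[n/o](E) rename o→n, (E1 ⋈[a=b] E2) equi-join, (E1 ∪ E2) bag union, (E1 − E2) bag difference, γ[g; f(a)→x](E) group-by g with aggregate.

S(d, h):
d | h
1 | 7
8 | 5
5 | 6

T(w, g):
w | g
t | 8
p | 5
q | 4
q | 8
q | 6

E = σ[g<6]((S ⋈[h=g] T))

σ filters on g, owned by the right side.
E' = (S ⋈[h=g] σ[g<6](T))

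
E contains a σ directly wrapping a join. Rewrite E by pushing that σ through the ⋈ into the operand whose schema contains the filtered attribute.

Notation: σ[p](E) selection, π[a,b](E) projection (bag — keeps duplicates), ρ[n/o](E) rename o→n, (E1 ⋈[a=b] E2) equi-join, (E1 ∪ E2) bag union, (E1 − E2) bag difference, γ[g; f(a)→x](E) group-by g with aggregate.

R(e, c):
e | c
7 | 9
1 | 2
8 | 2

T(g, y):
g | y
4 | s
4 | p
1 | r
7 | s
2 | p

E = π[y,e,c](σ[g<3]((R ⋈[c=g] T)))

σ filters on g, owned by the right side.
E' = π[y,e,c]((R ⋈[c=g] σ[g<3](T)))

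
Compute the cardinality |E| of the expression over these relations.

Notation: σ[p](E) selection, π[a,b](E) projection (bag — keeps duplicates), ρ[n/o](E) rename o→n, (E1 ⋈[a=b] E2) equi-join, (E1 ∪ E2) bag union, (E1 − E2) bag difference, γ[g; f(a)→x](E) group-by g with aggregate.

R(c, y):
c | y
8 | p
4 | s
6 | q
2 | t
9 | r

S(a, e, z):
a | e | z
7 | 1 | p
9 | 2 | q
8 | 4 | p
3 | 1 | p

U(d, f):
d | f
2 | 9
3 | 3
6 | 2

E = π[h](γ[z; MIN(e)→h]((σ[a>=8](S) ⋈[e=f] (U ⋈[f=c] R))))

Row counts bottom-up:
  S → 4
  σ[a>=8](S) → 2
  U → 3
  R → 5
  (U ⋈[f=c] R) → 2
  (σ[a>=8](S) ⋈[e=f] (U ⋈[f=c] R)) → 1
  γ[z; MIN(e)→h]((σ[a>=8](S) ⋈[e=f] (U ⋈[f=c] R))) → 1
  π[h](γ[z; MIN(e)→h]((σ[a>=8](S) ⋈[e=f] (U ⋈[f=c] R)))) → 1

|E| = 1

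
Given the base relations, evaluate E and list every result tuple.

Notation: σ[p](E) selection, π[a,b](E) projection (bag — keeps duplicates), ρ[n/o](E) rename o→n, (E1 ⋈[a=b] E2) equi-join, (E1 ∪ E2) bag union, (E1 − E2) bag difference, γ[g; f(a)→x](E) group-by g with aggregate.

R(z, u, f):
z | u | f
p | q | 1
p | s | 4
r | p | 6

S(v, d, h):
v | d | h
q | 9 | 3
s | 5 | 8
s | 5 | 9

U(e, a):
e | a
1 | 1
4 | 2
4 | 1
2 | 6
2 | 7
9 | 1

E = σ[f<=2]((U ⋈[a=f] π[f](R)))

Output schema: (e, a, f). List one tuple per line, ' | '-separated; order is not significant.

Subexpression sizes:
  U → 6
  R → 3
  π[f](R) → 3
  (U ⋈[a=f] π[f](R)) → 4
  σ[f<=2]((U ⋈[a=f] π[f](R))) → 3

== RESULT ==
e | a | f
1 | 1 | 1
4 | 1 | 1
9 | 1 | 1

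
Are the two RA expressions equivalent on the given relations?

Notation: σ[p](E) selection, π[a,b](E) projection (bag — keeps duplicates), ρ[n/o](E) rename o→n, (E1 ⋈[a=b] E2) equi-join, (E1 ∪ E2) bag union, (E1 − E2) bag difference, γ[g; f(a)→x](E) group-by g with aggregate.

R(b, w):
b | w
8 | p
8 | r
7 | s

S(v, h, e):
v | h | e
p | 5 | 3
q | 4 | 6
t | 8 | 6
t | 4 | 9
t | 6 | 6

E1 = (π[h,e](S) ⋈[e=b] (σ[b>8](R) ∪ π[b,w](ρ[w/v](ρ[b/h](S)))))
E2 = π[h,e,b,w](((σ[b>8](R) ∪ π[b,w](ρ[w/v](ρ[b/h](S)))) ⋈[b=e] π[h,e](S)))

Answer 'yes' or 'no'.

E1 subexpression sizes:
  S → 5
  π[h,e](S) → 5
  R → 3
  σ[b>8](R) → 0
  S → 5
  ρ[b/h](S) → 5
  ρ[w/v](ρ[b/h](S)) → 5
  π[b,w](ρ[w/v](ρ[b/h](S))) → 5
  (σ[b>8](R) ∪ π[b,w](ρ[w/v](ρ[b/h](S)))) → 5
  (π[h,e](S) ⋈[e=b] (σ[b>8](R) ∪ π[b,w](ρ[w/v](ρ[b/h](S))))) → 3
E2 subexpression sizes:
  R → 3
  σ[b>8](R) → 0
  S → 5
  ρ[b/h](S) → 5
  ρ[w/v](ρ[b/h](S)) → 5
  π[b,w](ρ[w/v](ρ[b/h](S))) → 5
  (σ[b>8](R) ∪ π[b,w](ρ[w/v](ρ[b/h](S)))) → 5
  S → 5
  π[h,e](S) → 5
  ((σ[b>8](R) ∪ π[b,w](ρ[w/v](ρ[b/h](S)))) ⋈[b=e] π[h,e](S)) → 3
  π[h,e,b,w](((σ[b>8](R) ∪ π[b,w](ρ[w/v](ρ[b/h](S)))) ⋈[b=e] π[h,e](S))) → 3

E1 and E2 produce the same multiset:
h | e | b | w
4 | 6 | 6 | t
6 | 6 | 6 | t
8 | 6 | 6 | t

yes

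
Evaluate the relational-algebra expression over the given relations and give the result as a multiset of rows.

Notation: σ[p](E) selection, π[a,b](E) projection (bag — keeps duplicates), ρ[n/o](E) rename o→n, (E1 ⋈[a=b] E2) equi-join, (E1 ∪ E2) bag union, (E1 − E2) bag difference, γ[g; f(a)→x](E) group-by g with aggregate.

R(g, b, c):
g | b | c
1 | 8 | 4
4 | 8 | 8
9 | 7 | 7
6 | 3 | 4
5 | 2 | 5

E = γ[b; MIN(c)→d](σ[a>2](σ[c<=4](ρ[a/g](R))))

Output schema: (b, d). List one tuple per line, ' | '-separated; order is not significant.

Row counts bottom-up:
  R → 5
  ρ[a/g](R) → 5
  σ[c<=4](ρ[a/g](R)) → 2
  σ[a>2](σ[c<=4](ρ[a/g](R))) → 1
  γ[b; MIN(c)→d](σ[a>2](σ[c<=4](ρ[a/g](R)))) → 1

== RESULT ==
b | d
3 | 4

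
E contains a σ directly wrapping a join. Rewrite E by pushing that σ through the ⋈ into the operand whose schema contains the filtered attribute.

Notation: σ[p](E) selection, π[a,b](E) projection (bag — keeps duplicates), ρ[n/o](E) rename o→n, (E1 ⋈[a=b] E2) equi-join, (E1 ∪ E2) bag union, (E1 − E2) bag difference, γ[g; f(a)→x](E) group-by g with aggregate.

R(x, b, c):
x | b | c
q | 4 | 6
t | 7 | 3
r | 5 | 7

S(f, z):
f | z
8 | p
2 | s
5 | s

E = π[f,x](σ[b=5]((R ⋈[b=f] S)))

σ filters on b, owned by the left side.
E' = π[f,x]((σ[b=5](R) ⋈[b=f] S))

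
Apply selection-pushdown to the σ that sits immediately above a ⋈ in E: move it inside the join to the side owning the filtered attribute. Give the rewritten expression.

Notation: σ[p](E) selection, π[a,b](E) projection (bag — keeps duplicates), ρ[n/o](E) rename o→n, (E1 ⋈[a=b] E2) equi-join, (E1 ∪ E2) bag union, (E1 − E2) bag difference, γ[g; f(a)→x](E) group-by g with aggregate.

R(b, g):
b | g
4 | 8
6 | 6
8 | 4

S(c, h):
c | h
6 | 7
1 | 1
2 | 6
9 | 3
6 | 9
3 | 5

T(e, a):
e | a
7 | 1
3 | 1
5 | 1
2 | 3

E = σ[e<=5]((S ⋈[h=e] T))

σ filters on e, owned by the right side.
E' = (S ⋈[h=e] σ[e<=5](T))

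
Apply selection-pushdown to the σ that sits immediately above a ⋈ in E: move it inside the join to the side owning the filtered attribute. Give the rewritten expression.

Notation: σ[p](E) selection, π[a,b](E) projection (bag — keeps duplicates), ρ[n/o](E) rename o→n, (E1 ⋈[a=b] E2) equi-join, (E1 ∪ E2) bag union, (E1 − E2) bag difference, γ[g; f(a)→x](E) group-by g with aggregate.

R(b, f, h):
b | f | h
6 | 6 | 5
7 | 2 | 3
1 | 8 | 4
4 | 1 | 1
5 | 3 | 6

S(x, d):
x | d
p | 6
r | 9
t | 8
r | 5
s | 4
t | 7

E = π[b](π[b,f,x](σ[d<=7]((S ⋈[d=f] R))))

σ filters on d, owned by the left side.
E' = π[b](π[b,f,x]((σ[d<=7](S) ⋈[d=f] R)))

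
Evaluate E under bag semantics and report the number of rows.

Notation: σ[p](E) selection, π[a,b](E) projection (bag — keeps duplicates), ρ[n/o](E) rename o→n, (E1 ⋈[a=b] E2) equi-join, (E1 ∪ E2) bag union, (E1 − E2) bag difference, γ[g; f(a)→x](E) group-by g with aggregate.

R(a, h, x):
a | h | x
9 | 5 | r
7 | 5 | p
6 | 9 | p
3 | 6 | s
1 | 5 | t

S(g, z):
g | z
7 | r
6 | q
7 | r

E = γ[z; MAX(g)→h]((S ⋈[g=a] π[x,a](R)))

Per-node cardinality:
  S → 3
  R → 5
  π[x,a](R) → 5
  (S ⋈[g=a] π[x,a](R)) → 3
  γ[z; MAX(g)→h]((S ⋈[g=a] π[x,a](R))) → 2

|E| = 2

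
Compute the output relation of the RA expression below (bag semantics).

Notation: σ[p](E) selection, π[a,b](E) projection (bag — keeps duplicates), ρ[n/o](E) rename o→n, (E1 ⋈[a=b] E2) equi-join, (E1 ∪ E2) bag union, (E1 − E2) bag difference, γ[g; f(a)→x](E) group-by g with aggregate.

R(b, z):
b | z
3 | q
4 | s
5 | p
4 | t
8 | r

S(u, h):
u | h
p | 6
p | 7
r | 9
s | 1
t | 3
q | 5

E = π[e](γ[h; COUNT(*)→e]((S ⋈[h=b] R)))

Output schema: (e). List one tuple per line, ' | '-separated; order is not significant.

Row counts bottom-up:
  S → 6
  R → 5
  (S ⋈[h=b] R) → 2
  γ[h; COUNT(*)→e]((S ⋈[h=b] R)) → 2
  π[e](γ[h; COUNT(*)→e]((S ⋈[h=b] R))) → 2

== RESULT ==
e
1
1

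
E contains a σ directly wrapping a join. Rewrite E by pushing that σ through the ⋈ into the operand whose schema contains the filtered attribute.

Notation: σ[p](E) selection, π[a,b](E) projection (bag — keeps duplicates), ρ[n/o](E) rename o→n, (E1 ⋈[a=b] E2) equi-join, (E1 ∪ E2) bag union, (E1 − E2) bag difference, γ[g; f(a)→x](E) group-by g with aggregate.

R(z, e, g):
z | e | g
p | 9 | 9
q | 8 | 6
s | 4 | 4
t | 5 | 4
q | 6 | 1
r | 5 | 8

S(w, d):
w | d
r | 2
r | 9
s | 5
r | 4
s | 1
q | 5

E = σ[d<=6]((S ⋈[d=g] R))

σ filters on d, owned by the left side.
E' = (σ[d<=6](S) ⋈[d=g] R)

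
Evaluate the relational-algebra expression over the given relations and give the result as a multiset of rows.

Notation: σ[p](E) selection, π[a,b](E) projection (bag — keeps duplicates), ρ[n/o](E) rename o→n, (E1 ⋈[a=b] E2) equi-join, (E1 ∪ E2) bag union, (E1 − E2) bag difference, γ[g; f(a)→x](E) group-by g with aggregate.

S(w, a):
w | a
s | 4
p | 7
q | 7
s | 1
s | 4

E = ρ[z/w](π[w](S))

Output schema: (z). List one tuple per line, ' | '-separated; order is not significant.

Row counts bottom-up:
  S → 5
  π[w](S) → 5
  ρ[z/w](π[w](S)) → 5

== RESULT ==
z
p
q
s
s
s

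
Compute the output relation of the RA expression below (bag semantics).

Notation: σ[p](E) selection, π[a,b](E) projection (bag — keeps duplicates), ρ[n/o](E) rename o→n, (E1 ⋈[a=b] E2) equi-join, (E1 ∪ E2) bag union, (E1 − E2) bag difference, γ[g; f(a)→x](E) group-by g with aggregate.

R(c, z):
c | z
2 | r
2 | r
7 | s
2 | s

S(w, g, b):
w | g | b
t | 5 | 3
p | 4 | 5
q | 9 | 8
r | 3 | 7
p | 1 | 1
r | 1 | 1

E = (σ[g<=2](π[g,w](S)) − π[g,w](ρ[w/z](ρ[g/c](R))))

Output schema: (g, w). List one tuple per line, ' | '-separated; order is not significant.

Stepwise |·|:
  S → 6
  π[g,w](S) → 6
  σ[g<=2](π[g,w](S)) → 2
  R → 4
  ρ[g/c](R) → 4
  ρ[w/z](ρ[g/c](R)) → 4
  π[g,w](ρ[w/z](ρ[g/c](R))) → 4
  (σ[g<=2](π[g,w](S)) − π[g,w](ρ[w/z](ρ[g/c](R)))) → 2

== RESULT ==
g | w
1 | p
1 | r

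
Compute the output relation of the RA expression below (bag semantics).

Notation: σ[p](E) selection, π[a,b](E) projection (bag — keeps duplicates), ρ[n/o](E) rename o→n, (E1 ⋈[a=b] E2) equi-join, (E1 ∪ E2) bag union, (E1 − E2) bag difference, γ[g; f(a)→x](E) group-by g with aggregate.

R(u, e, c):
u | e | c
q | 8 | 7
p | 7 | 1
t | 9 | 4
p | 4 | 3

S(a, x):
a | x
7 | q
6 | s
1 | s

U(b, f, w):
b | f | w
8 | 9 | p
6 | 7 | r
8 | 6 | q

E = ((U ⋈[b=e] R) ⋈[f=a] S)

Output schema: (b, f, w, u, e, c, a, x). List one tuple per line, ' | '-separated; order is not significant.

Per-node cardinality:
  U → 3
  R → 4
  (U ⋈[b=e] R) → 2
  S → 3
  ((U ⋈[b=e] R) ⋈[f=a] S) → 1

== RESULT ==
b | f | w | u | e | c | a | x
8 | 6 | q | q | 8 | 7 | 6 | s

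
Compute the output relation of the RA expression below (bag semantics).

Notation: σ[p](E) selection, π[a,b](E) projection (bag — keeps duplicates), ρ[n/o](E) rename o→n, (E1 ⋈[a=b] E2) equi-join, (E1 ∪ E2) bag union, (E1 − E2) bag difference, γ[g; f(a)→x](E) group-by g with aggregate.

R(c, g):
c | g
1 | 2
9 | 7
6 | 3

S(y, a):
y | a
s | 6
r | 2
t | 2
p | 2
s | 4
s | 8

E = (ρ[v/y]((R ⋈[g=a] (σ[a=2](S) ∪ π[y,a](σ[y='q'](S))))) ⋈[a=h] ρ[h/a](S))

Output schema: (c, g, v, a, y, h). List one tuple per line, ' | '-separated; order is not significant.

Per-node cardinality:
  R → 3
  S → 6
  σ[a=2](S) → 3
  S → 6
  σ[y='q'](S) → 0
  π[y,a](σ[y='q'](S)) → 0
  (σ[a=2](S) ∪ π[y,a](σ[y='q'](S))) → 3
  (R ⋈[g=a] (σ[a=2](S) ∪ π[y,a](σ[y='q'](S)))) → 3
  ρ[v/y]((R ⋈[g=a] (σ[a=2](S) ∪ π[y,a](σ[y='q'](S))))) → 3
  S → 6
  ρ[h/a](S) → 6
  (ρ[v/y]((R ⋈[g=a] (σ[a=2](S) ∪ π[y,a](σ[y='q'](S))))) ⋈[a=h] ρ[h/a](S)) → 9

== RESULT ==
c | g | v | a | y | h
1 | 2 | p | 2 | p | 2
1 | 2 | p | 2 | r | 2
1 | 2 | p | 2 | t | 2
1 | 2 | r | 2 | p | 2
1 | 2 | r | 2 | r | 2
1 | 2 | r | 2 | t | 2
1 | 2 | t | 2 | p | 2
1 | 2 | t | 2 | r | 2
1 | 2 | t | 2 | t | 2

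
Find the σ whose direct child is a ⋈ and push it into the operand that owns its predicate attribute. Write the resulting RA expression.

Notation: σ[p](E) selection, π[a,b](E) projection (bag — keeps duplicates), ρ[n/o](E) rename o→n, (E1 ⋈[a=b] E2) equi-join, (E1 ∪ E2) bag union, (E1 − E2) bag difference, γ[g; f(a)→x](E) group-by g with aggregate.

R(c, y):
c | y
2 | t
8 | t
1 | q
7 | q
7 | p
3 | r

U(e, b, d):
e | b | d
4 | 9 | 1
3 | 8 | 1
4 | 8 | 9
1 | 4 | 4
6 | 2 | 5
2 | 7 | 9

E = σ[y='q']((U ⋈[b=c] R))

σ filters on y, owned by the right side.
E' = (U ⋈[b=c] σ[y='q'](R))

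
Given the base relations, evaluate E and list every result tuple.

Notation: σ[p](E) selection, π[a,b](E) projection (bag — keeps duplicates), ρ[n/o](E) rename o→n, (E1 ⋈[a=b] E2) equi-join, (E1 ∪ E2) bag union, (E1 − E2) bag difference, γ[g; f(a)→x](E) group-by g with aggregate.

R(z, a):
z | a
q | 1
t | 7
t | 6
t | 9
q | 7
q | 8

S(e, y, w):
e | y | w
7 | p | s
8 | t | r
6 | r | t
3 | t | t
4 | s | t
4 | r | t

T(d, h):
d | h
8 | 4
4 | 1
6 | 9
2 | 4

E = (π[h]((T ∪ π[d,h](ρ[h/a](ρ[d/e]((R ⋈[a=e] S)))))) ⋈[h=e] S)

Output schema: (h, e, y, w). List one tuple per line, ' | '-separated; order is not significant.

Row counts bottom-up:
  T → 4
  R → 6
  S → 6
  (R ⋈[a=e] S) → 4
  ρ[d/e]((R ⋈[a=e] S)) → 4
  ρ[h/a](ρ[d/e]((R ⋈[a=e] S))) → 4
  π[d,h](ρ[h/a](ρ[d/e]((R ⋈[a=e] S)))) → 4
  (T ∪ π[d,h](ρ[h/a](ρ[d/e]((R ⋈[a=e] S))))) → 8
  π[h]((T ∪ π[d,h](ρ[h/a](ρ[d/e]((R ⋈[a=e] S)))))) → 8
  S → 6
  (π[h]((T ∪ π[d,h](ρ[h/a](ρ[d/e]((R ⋈[a=e] S)))))) ⋈[h=e] S) → 8

== RESULT ==
h | e | y | w
4 | 4 | r | t
4 | 4 | r | t
4 | 4 | s | t
4 | 4 | s | t
6 | 6 | r | t
7 | 7 | p | s
7 | 7 | p | s
8 | 8 | t | r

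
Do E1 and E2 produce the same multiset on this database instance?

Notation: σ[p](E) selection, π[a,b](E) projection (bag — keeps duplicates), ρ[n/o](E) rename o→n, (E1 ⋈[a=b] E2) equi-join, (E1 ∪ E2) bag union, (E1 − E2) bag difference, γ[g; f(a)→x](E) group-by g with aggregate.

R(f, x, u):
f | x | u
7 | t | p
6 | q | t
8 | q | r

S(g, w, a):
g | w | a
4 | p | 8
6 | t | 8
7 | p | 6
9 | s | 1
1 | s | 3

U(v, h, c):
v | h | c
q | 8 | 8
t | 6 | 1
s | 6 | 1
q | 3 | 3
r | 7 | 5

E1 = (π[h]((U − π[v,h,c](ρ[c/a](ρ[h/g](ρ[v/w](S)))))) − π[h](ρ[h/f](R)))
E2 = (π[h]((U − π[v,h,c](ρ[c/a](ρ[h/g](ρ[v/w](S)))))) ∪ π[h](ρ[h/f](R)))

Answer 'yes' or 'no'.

E1 row counts bottom-up:
  U → 5
  S → 5
  ρ[v/w](S) → 5
  ρ[h/g](ρ[v/w](S)) → 5
  ρ[c/a](ρ[h/g](ρ[v/w](S))) → 5
  π[v,h,c](ρ[c/a](ρ[h/g](ρ[v/w](S)))) → 5
  (U − π[v,h,c](ρ[c/a](ρ[h/g](ρ[v/w](S))))) → 5
  π[h]((U − π[v,h,c](ρ[c/a](ρ[h/g](ρ[v/w](S)))))) → 5
  R → 3
  ρ[h/f](R) → 3
  π[h](ρ[h/f](R)) → 3
  (π[h]((U − π[v,h,c](ρ[c/a](ρ[h/g](ρ[v/w](S)))))) − π[h](ρ[h/f](R))) → 2
E2 row counts bottom-up:
  U → 5
  S → 5
  ρ[v/w](S) → 5
  ρ[h/g](ρ[v/w](S)) → 5
  ρ[c/a](ρ[h/g](ρ[v/w](S))) → 5
  π[v,h,c](ρ[c/a](ρ[h/g](ρ[v/w](S)))) → 5
  (U − π[v,h,c](ρ[c/a](ρ[h/g](ρ[v/w](S))))) → 5
  π[h]((U − π[v,h,c](ρ[c/a](ρ[h/g](ρ[v/w](S)))))) → 5
  R → 3
  ρ[h/f](R) → 3
  π[h](ρ[h/f](R)) → 3
  (π[h]((U − π[v,h,c](ρ[c/a](ρ[h/g](ρ[v/w](S)))))) ∪ π[h](ρ[h/f](R))) → 8

E1 result:
h
3
6
E2 result:
h
3
6
6
6
7
7
8
8
Witness: (6,) appears 1× in E1 but 3× in E2.

no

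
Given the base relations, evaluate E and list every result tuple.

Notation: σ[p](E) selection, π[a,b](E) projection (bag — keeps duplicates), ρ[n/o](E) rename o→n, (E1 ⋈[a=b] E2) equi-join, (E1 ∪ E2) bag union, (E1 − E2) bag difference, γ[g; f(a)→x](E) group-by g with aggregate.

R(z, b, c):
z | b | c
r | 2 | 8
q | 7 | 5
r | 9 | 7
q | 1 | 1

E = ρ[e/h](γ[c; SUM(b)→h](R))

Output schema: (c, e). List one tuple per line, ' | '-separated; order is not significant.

Subexpression sizes:
  R → 4
  γ[c; SUM(b)→h](R) → 4
  ρ[e/h](γ[c; SUM(b)→h](R)) → 4

== RESULT ==
c | e
1 | 1
5 | 7
7 | 9
8 | 2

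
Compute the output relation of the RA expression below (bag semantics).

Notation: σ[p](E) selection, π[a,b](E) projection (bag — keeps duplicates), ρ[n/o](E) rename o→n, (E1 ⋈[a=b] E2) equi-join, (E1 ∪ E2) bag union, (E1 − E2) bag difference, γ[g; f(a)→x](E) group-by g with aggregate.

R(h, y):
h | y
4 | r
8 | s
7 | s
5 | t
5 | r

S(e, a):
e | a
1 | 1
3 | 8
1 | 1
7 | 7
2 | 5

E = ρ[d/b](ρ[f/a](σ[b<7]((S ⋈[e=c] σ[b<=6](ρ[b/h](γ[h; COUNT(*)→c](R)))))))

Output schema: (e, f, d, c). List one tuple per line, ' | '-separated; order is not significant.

Row counts bottom-up:
  S → 5
  R → 5
  γ[h; COUNT(*)→c](R) → 4
  ρ[b/h](γ[h; COUNT(*)→c](R)) → 4
  σ[b<=6](ρ[b/h](γ[h; COUNT(*)→c](R))) → 2
  (S ⋈[e=c] σ[b<=6](ρ[b/h](γ[h; COUNT(*)→c](R)))) → 3
  σ[b<7]((S ⋈[e=c] σ[b<=6](ρ[b/h](γ[h; COUNT(*)→c](R))))) → 3
  ρ[f/a](σ[b<7]((S ⋈[e=c] σ[b<=6](ρ[b/h](γ[h; COUNT(*)→c](R)))))) → 3
  ρ[d/b](ρ[f/a](σ[b<7]((S ⋈[e=c] σ[b<=6](ρ[b/h](γ[h; COUNT(*)→c](R))))))) → 3

== RESULT ==
e | f | d | c
1 | 1 | 4 | 1
1 | 1 | 4 | 1
2 | 5 | 5 | 2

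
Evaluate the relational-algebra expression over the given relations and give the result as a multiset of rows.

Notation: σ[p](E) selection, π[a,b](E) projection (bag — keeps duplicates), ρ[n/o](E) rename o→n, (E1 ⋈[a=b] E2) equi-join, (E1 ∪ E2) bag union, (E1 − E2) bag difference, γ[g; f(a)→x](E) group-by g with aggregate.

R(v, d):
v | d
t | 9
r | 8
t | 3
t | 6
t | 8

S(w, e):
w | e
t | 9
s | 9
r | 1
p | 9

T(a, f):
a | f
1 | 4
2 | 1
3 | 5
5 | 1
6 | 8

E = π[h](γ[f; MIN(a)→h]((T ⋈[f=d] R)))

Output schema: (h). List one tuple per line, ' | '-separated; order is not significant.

Stepwise |·|:
  T → 5
  R → 5
  (T ⋈[f=d] R) → 2
  γ[f; MIN(a)→h]((T ⋈[f=d] R)) → 1
  π[h](γ[f; MIN(a)→h]((T ⋈[f=d] R))) → 1

== RESULT ==
h
6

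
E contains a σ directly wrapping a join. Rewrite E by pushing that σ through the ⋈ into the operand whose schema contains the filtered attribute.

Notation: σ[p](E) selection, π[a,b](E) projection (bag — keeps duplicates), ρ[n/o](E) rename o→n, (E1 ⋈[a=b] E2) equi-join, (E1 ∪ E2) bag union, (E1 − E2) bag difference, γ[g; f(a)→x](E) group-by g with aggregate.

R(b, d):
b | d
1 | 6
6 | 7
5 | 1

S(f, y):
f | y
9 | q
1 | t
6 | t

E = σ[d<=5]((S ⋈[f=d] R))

σ filters on d, owned by the right side.
E' = (S ⋈[f=d] σ[d<=5](R))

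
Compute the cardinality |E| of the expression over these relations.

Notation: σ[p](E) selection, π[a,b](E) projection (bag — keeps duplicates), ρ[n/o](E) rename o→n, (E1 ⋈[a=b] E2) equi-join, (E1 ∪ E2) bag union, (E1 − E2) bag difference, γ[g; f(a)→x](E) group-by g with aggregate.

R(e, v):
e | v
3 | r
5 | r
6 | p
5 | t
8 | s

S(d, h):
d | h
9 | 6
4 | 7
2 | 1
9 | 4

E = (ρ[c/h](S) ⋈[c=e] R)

Stepwise |·|:
  S → 4
  ρ[c/h](S) → 4
  R → 5
  (ρ[c/h](S) ⋈[c=e] R) → 1

|E| = 1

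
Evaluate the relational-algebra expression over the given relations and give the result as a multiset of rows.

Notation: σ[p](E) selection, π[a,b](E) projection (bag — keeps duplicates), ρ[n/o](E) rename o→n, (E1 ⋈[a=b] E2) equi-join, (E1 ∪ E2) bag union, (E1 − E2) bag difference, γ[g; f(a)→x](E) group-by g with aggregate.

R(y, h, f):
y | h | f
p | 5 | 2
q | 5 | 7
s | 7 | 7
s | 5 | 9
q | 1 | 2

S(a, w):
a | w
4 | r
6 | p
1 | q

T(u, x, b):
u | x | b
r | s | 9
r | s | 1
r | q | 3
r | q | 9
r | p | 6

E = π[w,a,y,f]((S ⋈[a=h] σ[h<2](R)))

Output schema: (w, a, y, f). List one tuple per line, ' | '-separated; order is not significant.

Stepwise |·|:
  S → 3
  R → 5
  σ[h<2](R) → 1
  (S ⋈[a=h] σ[h<2](R)) → 1
  π[w,a,y,f]((S ⋈[a=h] σ[h<2](R))) → 1

== RESULT ==
w | a | y | f
q | 1 | q | 2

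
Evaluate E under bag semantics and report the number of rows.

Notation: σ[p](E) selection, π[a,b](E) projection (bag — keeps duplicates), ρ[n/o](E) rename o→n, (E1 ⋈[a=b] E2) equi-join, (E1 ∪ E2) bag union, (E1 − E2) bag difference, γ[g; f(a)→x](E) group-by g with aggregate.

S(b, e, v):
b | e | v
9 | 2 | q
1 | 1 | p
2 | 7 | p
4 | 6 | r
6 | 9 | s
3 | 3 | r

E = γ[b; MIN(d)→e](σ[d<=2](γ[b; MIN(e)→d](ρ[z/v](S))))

Per-node cardinality:
  S → 6
  ρ[z/v](S) → 6
  γ[b; MIN(e)→d](ρ[z/v](S)) → 6
  σ[d<=2](γ[b; MIN(e)→d](ρ[z/v](S))) → 2
  γ[b; MIN(d)→e](σ[d<=2](γ[b; MIN(e)→d](ρ[z/v](S)))) → 2

|E| = 2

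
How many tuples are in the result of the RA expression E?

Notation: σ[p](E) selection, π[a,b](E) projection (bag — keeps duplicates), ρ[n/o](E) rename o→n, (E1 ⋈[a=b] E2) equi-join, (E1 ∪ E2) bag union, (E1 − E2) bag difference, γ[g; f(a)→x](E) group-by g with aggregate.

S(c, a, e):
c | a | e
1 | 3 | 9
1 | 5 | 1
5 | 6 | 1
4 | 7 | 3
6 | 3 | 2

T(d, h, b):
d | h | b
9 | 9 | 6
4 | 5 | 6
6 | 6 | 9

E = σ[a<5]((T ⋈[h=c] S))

Stepwise |·|:
  T → 3
  S → 5
  (T ⋈[h=c] S) → 2
  σ[a<5]((T ⋈[h=c] S)) → 1

|E| = 1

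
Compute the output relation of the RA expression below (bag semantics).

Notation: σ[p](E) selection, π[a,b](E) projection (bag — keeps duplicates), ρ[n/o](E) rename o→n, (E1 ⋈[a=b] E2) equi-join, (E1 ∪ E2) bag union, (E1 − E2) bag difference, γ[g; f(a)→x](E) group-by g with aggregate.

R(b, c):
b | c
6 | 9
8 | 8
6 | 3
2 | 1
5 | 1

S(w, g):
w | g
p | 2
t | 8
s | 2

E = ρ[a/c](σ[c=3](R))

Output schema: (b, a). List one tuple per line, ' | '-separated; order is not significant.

Row counts bottom-up:
  R → 5
  σ[c=3](R) → 1
  ρ[a/c](σ[c=3](R)) → 1

== RESULT ==
b | a
6 | 3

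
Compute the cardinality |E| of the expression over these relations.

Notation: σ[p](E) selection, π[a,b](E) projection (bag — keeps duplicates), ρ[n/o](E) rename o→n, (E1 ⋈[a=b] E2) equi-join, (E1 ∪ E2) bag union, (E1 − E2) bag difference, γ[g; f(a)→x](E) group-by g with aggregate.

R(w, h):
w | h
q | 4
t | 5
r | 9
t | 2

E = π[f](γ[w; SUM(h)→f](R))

Subexpression sizes:
  R → 4
  γ[w; SUM(h)→f](R) → 3
  π[f](γ[w; SUM(h)→f](R)) → 3

|E| = 3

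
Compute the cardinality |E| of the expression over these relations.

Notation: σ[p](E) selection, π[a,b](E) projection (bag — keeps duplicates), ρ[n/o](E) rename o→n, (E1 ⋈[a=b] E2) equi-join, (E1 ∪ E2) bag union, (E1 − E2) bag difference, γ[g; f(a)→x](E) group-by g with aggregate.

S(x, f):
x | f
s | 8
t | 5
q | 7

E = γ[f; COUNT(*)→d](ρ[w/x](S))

Row counts bottom-up:
  S → 3
  ρ[w/x](S) → 3
  γ[f; COUNT(*)→d](ρ[w/x](S)) → 3

|E| = 3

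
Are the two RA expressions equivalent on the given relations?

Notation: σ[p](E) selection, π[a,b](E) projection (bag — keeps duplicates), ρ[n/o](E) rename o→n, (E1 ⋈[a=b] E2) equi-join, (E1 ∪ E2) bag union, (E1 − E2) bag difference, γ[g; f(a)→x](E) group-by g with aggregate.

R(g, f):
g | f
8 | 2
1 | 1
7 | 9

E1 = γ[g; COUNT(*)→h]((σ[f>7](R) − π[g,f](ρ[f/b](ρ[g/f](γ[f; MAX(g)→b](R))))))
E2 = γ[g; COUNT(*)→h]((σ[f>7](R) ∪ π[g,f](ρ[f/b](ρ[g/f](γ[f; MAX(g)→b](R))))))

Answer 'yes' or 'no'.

E1 per-node cardinality:
  R → 3
  σ[f>7](R) → 1
  R → 3
  γ[f; MAX(g)→b](R) → 3
  ρ[g/f](γ[f; MAX(g)→b](R)) → 3
  ρ[f/b](ρ[g/f](γ[f; MAX(g)→b](R))) → 3
  π[g,f](ρ[f/b](ρ[g/f](γ[f; MAX(g)→b](R)))) → 3
  (σ[f>7](R) − π[g,f](ρ[f/b](ρ[g/f](γ[f; MAX(g)→b](R))))) → 1
  γ[g; COUNT(*)→h]((σ[f>7](R) − π[g,f](ρ[f/b](ρ[g/f](γ[f; MAX(g)→b](R)))))) → 1
E2 per-node cardinality:
  R → 3
  σ[f>7](R) → 1
  R → 3
  γ[f; MAX(g)→b](R) → 3
  ρ[g/f](γ[f; MAX(g)→b](R)) → 3
  ρ[f/b](ρ[g/f](γ[f; MAX(g)→b](R))) → 3
  π[g,f](ρ[f/b](ρ[g/f](γ[f; MAX(g)→b](R)))) → 3
  (σ[f>7](R) ∪ π[g,f](ρ[f/b](ρ[g/f](γ[f; MAX(g)→b](R))))) → 4
  γ[g; COUNT(*)→h]((σ[f>7](R) ∪ π[g,f](ρ[f/b](ρ[g/f](γ[f; MAX(g)→b](R)))))) → 4

E1 result:
g | h
7 | 1
E2 result:
g | h
1 | 1
2 | 1
7 | 1
9 | 1
Witness: (2, 1) appears 0× in E1 but 1× in E2.

no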